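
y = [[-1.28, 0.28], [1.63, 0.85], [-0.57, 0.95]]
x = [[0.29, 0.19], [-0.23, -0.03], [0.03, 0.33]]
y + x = [[-0.99, 0.47], [1.40, 0.82], [-0.54, 1.28]]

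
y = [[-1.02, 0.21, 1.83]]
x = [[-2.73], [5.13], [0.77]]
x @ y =[[2.78,  -0.57,  -5.00], [-5.23,  1.08,  9.39], [-0.79,  0.16,  1.41]]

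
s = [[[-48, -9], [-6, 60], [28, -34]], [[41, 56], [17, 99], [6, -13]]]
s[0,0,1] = -9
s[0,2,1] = -34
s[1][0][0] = 41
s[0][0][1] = -9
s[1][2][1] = -13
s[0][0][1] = -9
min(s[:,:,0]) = -48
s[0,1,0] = -6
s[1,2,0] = 6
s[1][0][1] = 56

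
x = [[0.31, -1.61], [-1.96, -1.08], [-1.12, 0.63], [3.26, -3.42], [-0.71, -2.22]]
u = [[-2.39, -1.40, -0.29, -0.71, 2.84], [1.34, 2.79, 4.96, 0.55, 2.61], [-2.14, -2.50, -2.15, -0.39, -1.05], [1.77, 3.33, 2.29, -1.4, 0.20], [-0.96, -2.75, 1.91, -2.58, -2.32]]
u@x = [[-2.0, 1.3],[-10.67, -9.72],[6.12, 8.46],[-13.25, -0.66],[-3.81, 19.69]]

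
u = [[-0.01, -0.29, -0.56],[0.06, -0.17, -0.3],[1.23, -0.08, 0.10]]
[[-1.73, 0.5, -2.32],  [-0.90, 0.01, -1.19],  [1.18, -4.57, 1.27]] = u@[[0.98,-3.34,0.62], [2.50,2.85,-0.75], [1.78,-2.31,4.52]]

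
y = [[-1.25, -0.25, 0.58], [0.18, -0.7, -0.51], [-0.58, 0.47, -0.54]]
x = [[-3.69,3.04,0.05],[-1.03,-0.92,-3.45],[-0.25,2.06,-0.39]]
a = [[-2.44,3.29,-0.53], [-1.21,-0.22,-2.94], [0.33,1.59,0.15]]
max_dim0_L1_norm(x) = 6.02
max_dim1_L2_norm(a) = 4.13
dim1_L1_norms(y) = [2.08, 1.39, 1.59]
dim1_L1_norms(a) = [6.26, 4.37, 2.07]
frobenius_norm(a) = 5.47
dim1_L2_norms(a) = [4.13, 3.19, 1.63]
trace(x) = -5.00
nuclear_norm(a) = 8.45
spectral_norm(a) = 4.41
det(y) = -1.06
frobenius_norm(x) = 6.41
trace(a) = -2.51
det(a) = -12.94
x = y + a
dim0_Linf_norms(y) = [1.25, 0.7, 0.58]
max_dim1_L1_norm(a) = 6.26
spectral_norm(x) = 5.04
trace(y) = -2.49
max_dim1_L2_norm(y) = 1.4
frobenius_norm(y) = 1.90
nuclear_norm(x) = 10.15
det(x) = -26.27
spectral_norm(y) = 1.46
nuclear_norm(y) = 3.17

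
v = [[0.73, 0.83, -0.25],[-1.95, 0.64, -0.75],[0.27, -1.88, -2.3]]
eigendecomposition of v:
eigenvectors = [[(-0.05+0.54j), -0.05-0.54j, 0.02+0.00j], [-0.74+0.00j, (-0.74-0j), 0.23+0.00j], [(0.38-0.11j), (0.38+0.11j), 0.97+0.00j]]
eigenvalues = [(0.9+1.3j), (0.9-1.3j), (-2.73+0j)]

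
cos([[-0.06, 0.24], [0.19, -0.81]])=[[0.98, 0.10], [0.08, 0.67]]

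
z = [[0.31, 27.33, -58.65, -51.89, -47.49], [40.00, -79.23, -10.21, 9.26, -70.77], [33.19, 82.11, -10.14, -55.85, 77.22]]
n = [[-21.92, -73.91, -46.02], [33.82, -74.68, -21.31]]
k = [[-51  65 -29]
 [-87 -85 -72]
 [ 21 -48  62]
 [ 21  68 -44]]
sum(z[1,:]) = -110.95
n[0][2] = -46.02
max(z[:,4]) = 77.22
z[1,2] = -10.21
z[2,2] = -10.14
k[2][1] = -48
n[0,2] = -46.02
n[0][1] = -73.91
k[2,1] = -48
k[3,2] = -44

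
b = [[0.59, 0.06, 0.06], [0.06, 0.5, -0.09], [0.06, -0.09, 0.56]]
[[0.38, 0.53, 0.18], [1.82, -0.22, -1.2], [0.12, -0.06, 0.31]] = b @ [[0.19, 1.00, 0.55], [3.75, -0.62, -2.44], [0.79, -0.32, 0.10]]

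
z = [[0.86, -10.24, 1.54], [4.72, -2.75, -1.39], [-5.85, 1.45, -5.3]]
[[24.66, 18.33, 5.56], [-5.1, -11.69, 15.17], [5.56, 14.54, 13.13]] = z @ [[-2.29,-3.48,1.34], [-2.48,-2.0,-1.07], [0.8,0.55,-4.25]]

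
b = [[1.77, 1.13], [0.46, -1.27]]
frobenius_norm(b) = 2.50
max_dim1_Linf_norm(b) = 1.77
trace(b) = 0.50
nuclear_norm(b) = 3.43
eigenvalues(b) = [1.93, -1.43]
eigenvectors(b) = [[0.99, -0.33],[0.14, 0.94]]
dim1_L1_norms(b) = [2.9, 1.73]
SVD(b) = [[-0.98, 0.22], [0.22, 0.98]] @ diag([2.133351014720678, 1.2973486223796031]) @ [[-0.76, -0.65], [0.65, -0.76]]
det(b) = -2.77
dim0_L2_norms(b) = [1.83, 1.7]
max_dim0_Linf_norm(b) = 1.77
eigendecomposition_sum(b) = [[1.84, 0.65], [0.26, 0.09]] + [[-0.07, 0.48], [0.2, -1.36]]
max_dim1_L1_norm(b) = 2.9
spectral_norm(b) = 2.13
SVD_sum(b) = [[1.58, 1.35], [-0.36, -0.31]] + [[0.19, -0.22], [0.82, -0.96]]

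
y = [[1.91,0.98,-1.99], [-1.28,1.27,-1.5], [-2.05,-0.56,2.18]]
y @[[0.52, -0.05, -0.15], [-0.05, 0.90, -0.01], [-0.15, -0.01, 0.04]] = [[1.24, 0.81, -0.38], [-0.5, 1.22, 0.12], [-1.36, -0.42, 0.4]]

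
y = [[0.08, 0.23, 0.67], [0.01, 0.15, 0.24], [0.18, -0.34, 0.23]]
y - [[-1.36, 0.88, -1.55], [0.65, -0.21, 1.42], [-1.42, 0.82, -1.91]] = [[1.44, -0.65, 2.22], [-0.64, 0.36, -1.18], [1.6, -1.16, 2.14]]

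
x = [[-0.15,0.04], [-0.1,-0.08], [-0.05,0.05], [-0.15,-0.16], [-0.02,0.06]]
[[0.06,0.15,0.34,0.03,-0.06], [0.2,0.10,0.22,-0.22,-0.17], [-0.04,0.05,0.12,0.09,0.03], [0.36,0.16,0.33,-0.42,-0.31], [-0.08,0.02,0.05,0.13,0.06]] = x @ [[-0.78, -1.02, -2.27, 0.41, 0.72], [-1.52, -0.02, 0.06, 2.23, 1.25]]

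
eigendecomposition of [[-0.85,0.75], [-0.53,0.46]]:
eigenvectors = [[-0.84, -0.67], [-0.54, -0.74]]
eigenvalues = [-0.37, -0.02]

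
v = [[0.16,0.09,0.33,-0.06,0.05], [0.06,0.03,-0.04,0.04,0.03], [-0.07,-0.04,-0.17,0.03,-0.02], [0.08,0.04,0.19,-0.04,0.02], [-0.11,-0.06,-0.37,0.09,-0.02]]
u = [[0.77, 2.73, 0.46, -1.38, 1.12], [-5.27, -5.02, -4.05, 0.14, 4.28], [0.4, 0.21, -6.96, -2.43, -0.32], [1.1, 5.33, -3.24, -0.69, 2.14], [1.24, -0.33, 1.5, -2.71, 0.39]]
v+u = [[0.93,2.82,0.79,-1.44,1.17], [-5.21,-4.99,-4.09,0.18,4.31], [0.33,0.17,-7.13,-2.40,-0.34], [1.18,5.37,-3.05,-0.73,2.16], [1.13,-0.39,1.13,-2.62,0.37]]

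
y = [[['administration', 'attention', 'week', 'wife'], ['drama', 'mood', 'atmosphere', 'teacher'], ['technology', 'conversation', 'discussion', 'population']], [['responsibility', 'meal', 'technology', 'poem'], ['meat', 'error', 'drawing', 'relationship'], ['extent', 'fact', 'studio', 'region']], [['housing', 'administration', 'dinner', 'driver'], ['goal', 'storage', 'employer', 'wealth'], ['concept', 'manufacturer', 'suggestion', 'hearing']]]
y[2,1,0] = 'goal'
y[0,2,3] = 'population'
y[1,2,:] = ['extent', 'fact', 'studio', 'region']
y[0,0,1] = 'attention'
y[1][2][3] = 'region'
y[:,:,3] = [['wife', 'teacher', 'population'], ['poem', 'relationship', 'region'], ['driver', 'wealth', 'hearing']]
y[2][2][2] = 'suggestion'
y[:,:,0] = [['administration', 'drama', 'technology'], ['responsibility', 'meat', 'extent'], ['housing', 'goal', 'concept']]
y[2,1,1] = 'storage'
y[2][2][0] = 'concept'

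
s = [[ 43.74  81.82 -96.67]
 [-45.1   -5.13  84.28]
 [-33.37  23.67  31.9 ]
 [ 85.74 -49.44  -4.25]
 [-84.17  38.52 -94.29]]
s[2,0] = -33.37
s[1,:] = [-45.1, -5.13, 84.28]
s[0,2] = -96.67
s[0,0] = 43.74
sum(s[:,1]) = 89.44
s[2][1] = 23.67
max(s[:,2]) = 84.28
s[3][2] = -4.25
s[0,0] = 43.74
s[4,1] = 38.52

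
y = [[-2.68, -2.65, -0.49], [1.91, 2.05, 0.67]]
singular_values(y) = [4.76, 0.26]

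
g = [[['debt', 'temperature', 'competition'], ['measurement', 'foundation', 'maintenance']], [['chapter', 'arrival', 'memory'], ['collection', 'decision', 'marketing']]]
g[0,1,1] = 'foundation'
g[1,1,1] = 'decision'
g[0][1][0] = 'measurement'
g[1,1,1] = 'decision'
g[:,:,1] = [['temperature', 'foundation'], ['arrival', 'decision']]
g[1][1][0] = 'collection'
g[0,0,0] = 'debt'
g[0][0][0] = 'debt'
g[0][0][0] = 'debt'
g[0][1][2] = 'maintenance'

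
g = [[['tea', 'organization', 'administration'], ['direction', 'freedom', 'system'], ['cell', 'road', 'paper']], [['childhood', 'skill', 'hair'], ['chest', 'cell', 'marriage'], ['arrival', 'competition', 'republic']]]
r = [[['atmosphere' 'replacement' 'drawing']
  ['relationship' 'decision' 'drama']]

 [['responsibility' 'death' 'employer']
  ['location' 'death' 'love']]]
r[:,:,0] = [['atmosphere', 'relationship'], ['responsibility', 'location']]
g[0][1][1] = 'freedom'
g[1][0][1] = 'skill'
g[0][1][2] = 'system'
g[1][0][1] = 'skill'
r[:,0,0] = ['atmosphere', 'responsibility']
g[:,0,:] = [['tea', 'organization', 'administration'], ['childhood', 'skill', 'hair']]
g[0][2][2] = 'paper'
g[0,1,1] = 'freedom'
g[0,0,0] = 'tea'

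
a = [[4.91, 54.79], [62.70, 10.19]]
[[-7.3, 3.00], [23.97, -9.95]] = a @ [[0.41, -0.17], [-0.17, 0.07]]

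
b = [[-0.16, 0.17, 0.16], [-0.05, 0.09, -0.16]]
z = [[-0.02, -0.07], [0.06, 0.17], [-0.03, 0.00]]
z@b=[[0.01, -0.01, 0.01], [-0.02, 0.03, -0.02], [0.00, -0.01, -0.00]]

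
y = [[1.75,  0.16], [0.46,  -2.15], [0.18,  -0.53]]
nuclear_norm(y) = 4.02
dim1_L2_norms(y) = [1.76, 2.2, 0.56]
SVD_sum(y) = [[0.20, -0.48], [0.82, -2.00], [0.21, -0.52]] + [[1.55, 0.64], [-0.36, -0.15], [-0.03, -0.01]]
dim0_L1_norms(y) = [2.39, 2.84]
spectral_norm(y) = 2.29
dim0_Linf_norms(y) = [1.75, 2.15]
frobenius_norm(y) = 2.87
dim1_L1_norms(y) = [1.91, 2.61, 0.71]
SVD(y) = [[-0.23, 0.97], [-0.94, -0.23], [-0.24, -0.02]] @ diag([2.2935120097895583, 1.7249065658611953]) @ [[-0.38,0.92], [0.92,0.38]]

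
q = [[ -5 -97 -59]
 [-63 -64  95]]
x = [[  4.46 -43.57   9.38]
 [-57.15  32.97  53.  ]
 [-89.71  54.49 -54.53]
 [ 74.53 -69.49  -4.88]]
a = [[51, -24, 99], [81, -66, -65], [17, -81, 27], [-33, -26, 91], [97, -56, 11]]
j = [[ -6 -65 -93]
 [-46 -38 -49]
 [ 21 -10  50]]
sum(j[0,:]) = -164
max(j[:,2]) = 50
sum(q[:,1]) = -161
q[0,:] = [-5, -97, -59]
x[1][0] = -57.15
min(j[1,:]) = -49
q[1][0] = -63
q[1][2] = 95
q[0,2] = -59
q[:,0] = [-5, -63]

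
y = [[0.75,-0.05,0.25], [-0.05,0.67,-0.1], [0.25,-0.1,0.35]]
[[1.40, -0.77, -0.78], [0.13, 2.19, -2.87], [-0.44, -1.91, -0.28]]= y@[[3.00, 0.94, -0.84],[-0.1, 2.54, -4.57],[-3.44, -5.39, -1.52]]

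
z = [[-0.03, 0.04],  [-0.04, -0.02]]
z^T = [[-0.03, -0.04], [0.04, -0.02]]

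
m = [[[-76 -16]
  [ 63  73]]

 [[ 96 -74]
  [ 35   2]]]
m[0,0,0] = -76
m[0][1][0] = 63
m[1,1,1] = 2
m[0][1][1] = 73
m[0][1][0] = 63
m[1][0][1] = -74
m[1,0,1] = -74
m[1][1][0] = 35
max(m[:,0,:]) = 96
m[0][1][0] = 63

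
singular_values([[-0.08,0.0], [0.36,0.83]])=[0.91, 0.07]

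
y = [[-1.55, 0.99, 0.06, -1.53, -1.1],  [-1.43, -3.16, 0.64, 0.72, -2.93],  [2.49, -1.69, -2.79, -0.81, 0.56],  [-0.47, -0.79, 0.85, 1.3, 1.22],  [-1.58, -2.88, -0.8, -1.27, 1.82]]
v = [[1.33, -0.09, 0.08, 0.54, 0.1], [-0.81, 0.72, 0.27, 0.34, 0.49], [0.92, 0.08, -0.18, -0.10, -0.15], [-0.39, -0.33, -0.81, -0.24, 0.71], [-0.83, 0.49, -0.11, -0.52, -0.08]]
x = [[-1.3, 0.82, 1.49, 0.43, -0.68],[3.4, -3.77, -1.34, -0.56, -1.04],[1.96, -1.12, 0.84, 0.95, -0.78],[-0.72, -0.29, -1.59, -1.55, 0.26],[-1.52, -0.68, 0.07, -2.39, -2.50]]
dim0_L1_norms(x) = [8.9, 6.68, 5.33, 5.88, 5.26]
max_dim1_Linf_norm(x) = 3.77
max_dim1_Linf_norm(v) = 1.33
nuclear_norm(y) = 16.17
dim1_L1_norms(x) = [4.72, 10.11, 5.65, 4.41, 7.16]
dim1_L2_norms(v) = [1.44, 1.27, 0.96, 1.22, 1.1]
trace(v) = 1.55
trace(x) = -8.28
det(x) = 0.01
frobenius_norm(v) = 2.70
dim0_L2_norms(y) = [3.66, 4.77, 3.09, 2.61, 3.86]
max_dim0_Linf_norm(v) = 1.33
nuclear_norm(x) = 13.43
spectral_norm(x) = 5.96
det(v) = -0.00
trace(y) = -4.38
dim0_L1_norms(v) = [4.28, 1.71, 1.45, 1.74, 1.53]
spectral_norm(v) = 2.15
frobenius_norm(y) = 8.21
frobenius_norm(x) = 7.86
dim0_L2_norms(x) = [4.46, 4.08, 2.69, 3.08, 2.91]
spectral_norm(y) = 4.96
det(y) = -33.77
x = y @ v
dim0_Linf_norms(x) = [3.4, 3.77, 1.59, 2.39, 2.5]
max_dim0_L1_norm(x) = 8.9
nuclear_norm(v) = 4.89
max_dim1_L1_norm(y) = 8.88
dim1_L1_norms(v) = [2.14, 2.63, 1.43, 2.48, 2.03]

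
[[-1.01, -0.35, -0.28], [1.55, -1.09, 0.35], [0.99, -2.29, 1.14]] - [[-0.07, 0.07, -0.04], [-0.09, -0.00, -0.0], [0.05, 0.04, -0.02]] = [[-0.94, -0.42, -0.24], [1.64, -1.09, 0.35], [0.94, -2.33, 1.16]]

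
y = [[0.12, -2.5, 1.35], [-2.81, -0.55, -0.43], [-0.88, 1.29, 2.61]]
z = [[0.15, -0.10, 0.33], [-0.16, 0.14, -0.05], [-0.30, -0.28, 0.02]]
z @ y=[[0.01, 0.11, 1.11], [-0.37, 0.26, -0.41], [0.73, 0.93, -0.23]]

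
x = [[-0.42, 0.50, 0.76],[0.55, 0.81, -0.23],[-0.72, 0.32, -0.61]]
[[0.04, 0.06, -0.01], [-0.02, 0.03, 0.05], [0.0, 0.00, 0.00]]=x@[[-0.03,-0.01,0.03], [-0.00,0.06,0.04], [0.03,0.04,-0.02]]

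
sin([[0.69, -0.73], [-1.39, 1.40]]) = [[0.27, -0.3], [-0.57, 0.56]]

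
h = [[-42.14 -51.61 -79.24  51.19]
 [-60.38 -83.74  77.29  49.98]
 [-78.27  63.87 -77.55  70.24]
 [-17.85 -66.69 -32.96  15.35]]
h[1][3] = 49.98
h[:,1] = [-51.61, -83.74, 63.87, -66.69]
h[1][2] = 77.29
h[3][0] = -17.85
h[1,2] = 77.29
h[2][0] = -78.27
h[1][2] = 77.29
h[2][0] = -78.27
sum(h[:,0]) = -198.64000000000001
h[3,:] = [-17.85, -66.69, -32.96, 15.35]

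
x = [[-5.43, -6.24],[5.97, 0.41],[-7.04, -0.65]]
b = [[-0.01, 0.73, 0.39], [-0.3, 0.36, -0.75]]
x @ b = [[1.93, -6.21, 2.56], [-0.18, 4.51, 2.02], [0.27, -5.37, -2.26]]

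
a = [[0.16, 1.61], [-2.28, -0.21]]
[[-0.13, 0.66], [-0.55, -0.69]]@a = [[-1.53, -0.35], [1.49, -0.74]]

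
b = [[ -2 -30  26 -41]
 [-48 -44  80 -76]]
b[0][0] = -2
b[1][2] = 80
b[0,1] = -30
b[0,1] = -30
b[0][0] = -2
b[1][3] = -76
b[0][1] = -30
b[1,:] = [-48, -44, 80, -76]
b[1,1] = -44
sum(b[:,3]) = -117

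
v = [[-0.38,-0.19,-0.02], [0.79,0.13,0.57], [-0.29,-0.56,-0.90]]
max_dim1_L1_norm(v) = 1.75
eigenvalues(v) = [(-0.3+0.47j), (-0.3-0.47j), (-0.56+0j)]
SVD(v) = [[-0.21,  0.41,  -0.89], [0.65,  -0.62,  -0.44], [-0.73,  -0.67,  -0.13]] @ diag([1.4134295246936117, 0.5554044198712664, 0.21964268508614684]) @ [[0.57, 0.38, 0.73], [-0.81, 0.39, 0.43], [0.12, 0.84, -0.53]]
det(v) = -0.17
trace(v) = -1.15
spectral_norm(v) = 1.41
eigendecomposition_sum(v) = [[-0.11+0.16j, -0.15-0.03j, -0.10+0.04j], [(0.5+0.19j), 0.00+0.40j, 0.17+0.24j], [(-0.38+0.04j), -0.13-0.26j, -0.19-0.10j]] + [[-0.11-0.16j, (-0.15+0.03j), (-0.1-0.04j)], [0.50-0.19j, 0.00-0.40j, (0.17-0.24j)], [(-0.38-0.04j), (-0.13+0.26j), -0.19+0.10j]] + [[-0.16+0.00j, (0.1+0j), (0.18+0j)],[(-0.2+0j), (0.13+0j), (0.23+0j)],[0.47-0.00j, (-0.3-0j), -0.53-0.00j]]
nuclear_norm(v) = 2.19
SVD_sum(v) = [[-0.17,-0.11,-0.22], [0.52,0.35,0.67], [-0.59,-0.39,-0.75]] + [[-0.18, 0.09, 0.1],[0.28, -0.13, -0.15],[0.3, -0.15, -0.16]] + [[-0.02, -0.16, 0.10], [-0.01, -0.08, 0.05], [-0.00, -0.02, 0.02]]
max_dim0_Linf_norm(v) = 0.9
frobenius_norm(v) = 1.53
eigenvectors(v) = [[0.06-0.28j,  0.06+0.28j,  -0.30+0.00j], [(-0.78+0j),  -0.78-0.00j,  -0.38+0.00j], [0.50-0.25j,  0.50+0.25j,  (0.88+0j)]]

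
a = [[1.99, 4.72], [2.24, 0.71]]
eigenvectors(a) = [[0.87, -0.77], [0.49, 0.64]]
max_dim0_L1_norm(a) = 5.43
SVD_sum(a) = [[2.46, 4.46], [0.82, 1.49]] + [[-0.47,0.26], [1.42,-0.78]]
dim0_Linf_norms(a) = [2.24, 4.72]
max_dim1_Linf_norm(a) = 4.72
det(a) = -9.16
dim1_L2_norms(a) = [5.12, 2.35]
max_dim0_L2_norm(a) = 4.77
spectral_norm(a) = 5.37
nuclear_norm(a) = 7.08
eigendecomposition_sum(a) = [[2.78, 3.32], [1.58, 1.88]] + [[-0.79, 1.4], [0.66, -1.17]]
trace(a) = 2.70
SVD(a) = [[-0.95,-0.32], [-0.32,0.95]] @ diag([5.371418757606488, 1.705303647575164]) @ [[-0.48,-0.88],[0.88,-0.48]]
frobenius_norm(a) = 5.64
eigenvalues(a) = [4.66, -1.96]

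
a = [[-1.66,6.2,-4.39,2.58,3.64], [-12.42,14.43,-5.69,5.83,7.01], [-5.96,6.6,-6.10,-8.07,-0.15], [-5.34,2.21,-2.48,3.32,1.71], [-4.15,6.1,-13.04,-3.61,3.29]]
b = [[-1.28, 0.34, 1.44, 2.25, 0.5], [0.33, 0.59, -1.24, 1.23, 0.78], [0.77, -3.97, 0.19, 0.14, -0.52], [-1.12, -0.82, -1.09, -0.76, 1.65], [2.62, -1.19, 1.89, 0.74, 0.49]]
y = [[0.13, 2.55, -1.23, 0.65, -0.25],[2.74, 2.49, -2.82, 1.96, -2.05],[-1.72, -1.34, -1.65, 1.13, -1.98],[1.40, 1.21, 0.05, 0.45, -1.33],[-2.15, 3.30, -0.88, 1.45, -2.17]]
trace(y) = -0.75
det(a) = -2851.72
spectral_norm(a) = 28.35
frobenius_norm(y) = 8.91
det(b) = -143.81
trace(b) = -0.77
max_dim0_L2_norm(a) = 18.23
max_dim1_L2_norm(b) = 4.08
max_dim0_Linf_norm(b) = 3.97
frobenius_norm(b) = 7.00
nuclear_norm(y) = 16.00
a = y @ b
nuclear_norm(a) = 52.46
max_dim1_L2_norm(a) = 21.86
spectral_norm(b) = 4.74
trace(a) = 13.28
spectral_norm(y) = 7.04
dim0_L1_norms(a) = [29.53, 35.54, 31.7, 23.41, 15.8]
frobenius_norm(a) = 32.27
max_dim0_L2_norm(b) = 4.28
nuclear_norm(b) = 14.59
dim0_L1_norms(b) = [6.12, 6.91, 5.85, 5.12, 3.94]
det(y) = 19.62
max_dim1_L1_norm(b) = 6.93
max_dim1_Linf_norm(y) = 3.3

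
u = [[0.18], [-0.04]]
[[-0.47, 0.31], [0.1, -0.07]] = u@[[-2.59, 1.72]]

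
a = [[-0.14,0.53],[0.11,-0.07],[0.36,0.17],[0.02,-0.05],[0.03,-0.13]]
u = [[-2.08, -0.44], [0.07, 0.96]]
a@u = [[0.33, 0.57], [-0.23, -0.12], [-0.74, 0.0], [-0.05, -0.06], [-0.07, -0.14]]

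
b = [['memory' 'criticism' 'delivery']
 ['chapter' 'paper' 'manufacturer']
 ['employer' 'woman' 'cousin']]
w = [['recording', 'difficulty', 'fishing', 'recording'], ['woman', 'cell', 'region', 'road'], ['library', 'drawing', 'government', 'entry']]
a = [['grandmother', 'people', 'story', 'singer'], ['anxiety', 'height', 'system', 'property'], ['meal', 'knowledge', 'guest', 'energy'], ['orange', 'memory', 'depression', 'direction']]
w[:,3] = ['recording', 'road', 'entry']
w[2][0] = 'library'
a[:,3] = ['singer', 'property', 'energy', 'direction']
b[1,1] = 'paper'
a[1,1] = 'height'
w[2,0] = 'library'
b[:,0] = ['memory', 'chapter', 'employer']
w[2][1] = 'drawing'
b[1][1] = 'paper'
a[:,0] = ['grandmother', 'anxiety', 'meal', 'orange']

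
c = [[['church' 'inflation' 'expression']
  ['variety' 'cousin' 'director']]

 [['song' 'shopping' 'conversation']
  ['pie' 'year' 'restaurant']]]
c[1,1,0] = 'pie'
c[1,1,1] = 'year'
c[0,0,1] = 'inflation'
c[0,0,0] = 'church'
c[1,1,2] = 'restaurant'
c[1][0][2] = 'conversation'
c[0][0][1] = 'inflation'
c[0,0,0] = 'church'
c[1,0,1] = 'shopping'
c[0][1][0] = 'variety'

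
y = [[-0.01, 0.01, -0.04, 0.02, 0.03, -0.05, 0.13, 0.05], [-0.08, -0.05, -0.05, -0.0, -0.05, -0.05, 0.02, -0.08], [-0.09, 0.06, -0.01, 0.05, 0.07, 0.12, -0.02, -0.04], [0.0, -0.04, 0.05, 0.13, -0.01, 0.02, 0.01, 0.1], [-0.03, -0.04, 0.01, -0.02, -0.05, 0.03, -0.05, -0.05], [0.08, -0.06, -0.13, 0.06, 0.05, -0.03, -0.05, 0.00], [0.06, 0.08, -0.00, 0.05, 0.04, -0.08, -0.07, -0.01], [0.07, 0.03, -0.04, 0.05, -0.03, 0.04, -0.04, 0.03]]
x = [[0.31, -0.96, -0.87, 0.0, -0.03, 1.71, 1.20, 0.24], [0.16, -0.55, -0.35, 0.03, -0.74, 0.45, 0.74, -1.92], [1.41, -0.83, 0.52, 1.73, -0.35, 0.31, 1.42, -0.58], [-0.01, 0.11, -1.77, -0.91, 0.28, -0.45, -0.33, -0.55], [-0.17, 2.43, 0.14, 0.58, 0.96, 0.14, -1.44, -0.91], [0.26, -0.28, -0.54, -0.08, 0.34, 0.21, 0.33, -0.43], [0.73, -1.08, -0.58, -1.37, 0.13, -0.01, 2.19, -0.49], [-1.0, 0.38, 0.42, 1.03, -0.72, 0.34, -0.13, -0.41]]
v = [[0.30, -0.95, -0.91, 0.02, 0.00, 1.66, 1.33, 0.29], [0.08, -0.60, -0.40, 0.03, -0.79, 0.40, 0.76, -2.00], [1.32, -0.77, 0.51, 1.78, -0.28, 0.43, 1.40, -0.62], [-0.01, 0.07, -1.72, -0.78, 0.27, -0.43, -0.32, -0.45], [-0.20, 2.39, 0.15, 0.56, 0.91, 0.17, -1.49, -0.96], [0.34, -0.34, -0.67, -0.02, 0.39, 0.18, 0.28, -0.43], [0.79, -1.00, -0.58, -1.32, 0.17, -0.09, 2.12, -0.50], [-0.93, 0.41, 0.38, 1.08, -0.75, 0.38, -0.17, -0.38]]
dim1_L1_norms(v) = [5.46, 5.06, 7.11, 4.05, 6.83, 2.65, 6.57, 4.48]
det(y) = 0.00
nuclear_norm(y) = 1.14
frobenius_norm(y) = 0.45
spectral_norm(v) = 4.72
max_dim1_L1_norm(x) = 7.15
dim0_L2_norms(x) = [1.93, 3.04, 2.26, 2.67, 1.52, 1.9, 3.33, 2.41]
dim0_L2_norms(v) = [1.87, 2.98, 2.27, 2.65, 1.53, 1.87, 3.35, 2.48]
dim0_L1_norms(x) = [4.05, 6.62, 5.19, 5.73, 3.55, 3.62, 7.78, 5.53]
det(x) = 24.31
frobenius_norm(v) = 6.91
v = y + x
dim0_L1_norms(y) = [0.42, 0.37, 0.33, 0.38, 0.33, 0.42, 0.39, 0.36]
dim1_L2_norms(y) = [0.16, 0.15, 0.19, 0.18, 0.11, 0.19, 0.16, 0.12]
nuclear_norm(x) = 16.22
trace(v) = 2.26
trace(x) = 2.32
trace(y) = -0.06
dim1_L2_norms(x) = [2.49, 2.33, 2.92, 2.16, 3.18, 0.95, 2.99, 1.79]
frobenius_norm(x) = 6.93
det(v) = 22.26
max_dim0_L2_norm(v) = 3.35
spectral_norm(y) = 0.24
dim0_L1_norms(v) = [3.97, 6.53, 5.32, 5.59, 3.56, 3.74, 7.87, 5.63]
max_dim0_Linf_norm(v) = 2.39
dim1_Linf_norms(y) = [0.13, 0.08, 0.12, 0.13, 0.05, 0.13, 0.08, 0.07]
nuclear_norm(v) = 16.17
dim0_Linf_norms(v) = [1.32, 2.39, 1.72, 1.78, 0.91, 1.66, 2.12, 2.0]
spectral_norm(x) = 4.76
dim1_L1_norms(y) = [0.34, 0.38, 0.46, 0.36, 0.28, 0.46, 0.39, 0.33]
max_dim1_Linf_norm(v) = 2.39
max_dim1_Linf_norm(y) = 0.13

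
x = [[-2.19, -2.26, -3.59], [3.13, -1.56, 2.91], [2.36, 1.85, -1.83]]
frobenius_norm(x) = 7.47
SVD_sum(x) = [[-2.85, -0.54, -3.3], [2.61, 0.49, 3.02], [0.25, 0.05, 0.29]] + [[-0.38,  -0.66,  0.43], [-0.55,  -0.95,  0.63], [1.44,  2.50,  -1.65]] + [[1.04, -1.07, -0.72], [1.07, -1.1, -0.74], [0.68, -0.7, -0.47]]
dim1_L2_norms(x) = [4.77, 4.55, 3.51]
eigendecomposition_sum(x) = [[-1.10+1.69j, (-1.27-0.13j), (-1.61-0.52j)], [(1.57+0.33j), 0.26+0.98j, 0.07+1.34j], [1.18+0.25j, 0.20+0.74j, 0.05+1.01j]] + [[-1.10-1.69j, -1.27+0.13j, -1.61+0.52j], [(1.57-0.33j), 0.26-0.98j, (0.07-1.34j)], [(1.18-0.25j), (0.2-0.74j), (0.05-1.01j)]] + [[0.00-0.00j, (0.28-0j), -0.38-0.00j], [-0.00+0.00j, (-2.09+0j), 2.77+0.00j], [-0j, 1.46-0.00j, (-1.93-0j)]]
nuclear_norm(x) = 12.24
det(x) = -56.93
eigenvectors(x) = [[0.71+0.00j, (0.71-0j), 0.11+0.00j], [(-0.2-0.53j), -0.20+0.53j, (-0.81+0j)], [-0.15-0.40j, -0.15+0.40j, 0.57+0.00j]]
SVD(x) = [[-0.74,0.24,-0.63], [0.67,0.35,-0.65], [0.06,-0.91,-0.41]] @ diag([5.971224705385051, 3.6583157579885994, 2.606261946284661]) @ [[0.65, 0.12, 0.75], [-0.43, -0.75, 0.5], [-0.63, 0.65, 0.44]]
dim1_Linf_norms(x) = [3.59, 3.13, 2.36]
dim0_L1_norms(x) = [7.68, 5.67, 8.33]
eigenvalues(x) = [(-0.78+3.68j), (-0.78-3.68j), (-4.02+0j)]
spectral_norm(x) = 5.97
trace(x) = -5.58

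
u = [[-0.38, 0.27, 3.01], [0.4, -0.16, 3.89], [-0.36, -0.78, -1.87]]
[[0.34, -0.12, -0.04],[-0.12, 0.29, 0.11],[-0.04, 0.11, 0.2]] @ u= [[-0.16,  0.14,  0.63], [0.12,  -0.16,  0.56], [-0.01,  -0.18,  -0.07]]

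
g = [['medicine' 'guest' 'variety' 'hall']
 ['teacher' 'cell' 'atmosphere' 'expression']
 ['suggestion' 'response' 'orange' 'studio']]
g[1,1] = 'cell'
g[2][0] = 'suggestion'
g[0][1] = 'guest'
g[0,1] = 'guest'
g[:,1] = ['guest', 'cell', 'response']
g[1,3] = 'expression'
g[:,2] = ['variety', 'atmosphere', 'orange']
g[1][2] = 'atmosphere'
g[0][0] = 'medicine'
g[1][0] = 'teacher'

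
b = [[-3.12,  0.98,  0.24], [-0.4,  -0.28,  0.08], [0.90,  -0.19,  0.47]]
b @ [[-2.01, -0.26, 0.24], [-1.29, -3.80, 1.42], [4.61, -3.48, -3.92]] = [[6.11, -3.75, -0.3], [1.53, 0.89, -0.81], [0.6, -1.15, -1.9]]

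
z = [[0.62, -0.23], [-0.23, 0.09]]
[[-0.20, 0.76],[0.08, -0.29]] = z @[[0.4,0.84], [1.94,-1.05]]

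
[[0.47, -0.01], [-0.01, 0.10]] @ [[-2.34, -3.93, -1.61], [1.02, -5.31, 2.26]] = [[-1.11, -1.79, -0.78],[0.13, -0.49, 0.24]]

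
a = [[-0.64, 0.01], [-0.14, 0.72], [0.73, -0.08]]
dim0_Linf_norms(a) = [0.73, 0.72]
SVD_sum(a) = [[-0.58, 0.19], [-0.34, 0.12], [0.68, -0.23]] + [[-0.06, -0.18], [0.2, 0.60], [0.05, 0.15]]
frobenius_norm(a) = 1.22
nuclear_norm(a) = 1.69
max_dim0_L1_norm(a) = 1.51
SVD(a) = [[-0.60, 0.28], [-0.36, -0.93], [0.71, -0.23]] @ diag([1.008832581135772, 0.6850232282477263]) @ [[0.95, -0.32], [-0.32, -0.95]]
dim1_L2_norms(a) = [0.64, 0.73, 0.73]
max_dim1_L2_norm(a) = 0.73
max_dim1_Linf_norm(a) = 0.73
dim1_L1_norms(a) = [0.65, 0.86, 0.81]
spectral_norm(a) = 1.01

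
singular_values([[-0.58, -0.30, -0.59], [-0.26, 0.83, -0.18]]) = [0.89, 0.88]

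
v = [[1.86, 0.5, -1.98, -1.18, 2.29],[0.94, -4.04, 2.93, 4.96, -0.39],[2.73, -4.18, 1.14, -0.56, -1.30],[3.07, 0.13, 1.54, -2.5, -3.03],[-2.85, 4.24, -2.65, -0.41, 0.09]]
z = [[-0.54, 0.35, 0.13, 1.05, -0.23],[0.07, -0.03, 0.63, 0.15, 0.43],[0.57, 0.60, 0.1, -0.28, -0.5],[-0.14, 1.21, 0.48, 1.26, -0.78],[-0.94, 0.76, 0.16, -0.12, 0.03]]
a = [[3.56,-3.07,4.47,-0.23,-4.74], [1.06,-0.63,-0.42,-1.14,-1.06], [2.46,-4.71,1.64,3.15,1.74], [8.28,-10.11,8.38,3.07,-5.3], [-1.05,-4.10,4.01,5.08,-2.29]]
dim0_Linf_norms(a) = [8.28, 10.11, 8.38, 5.08, 5.3]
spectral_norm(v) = 9.71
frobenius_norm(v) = 12.39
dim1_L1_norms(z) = [2.3, 1.31, 2.05, 3.87, 2.01]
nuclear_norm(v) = 22.76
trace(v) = -3.45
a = z @ v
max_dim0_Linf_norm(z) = 1.26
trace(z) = 0.82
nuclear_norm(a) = 31.90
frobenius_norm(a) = 21.36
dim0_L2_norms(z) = [1.23, 1.59, 0.82, 1.67, 1.05]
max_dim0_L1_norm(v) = 13.09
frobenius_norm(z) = 2.94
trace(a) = 5.35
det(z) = 0.01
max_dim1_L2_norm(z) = 1.98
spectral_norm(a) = 19.79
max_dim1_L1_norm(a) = 35.14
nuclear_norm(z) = 5.36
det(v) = 453.88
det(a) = 5.20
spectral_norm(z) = 2.35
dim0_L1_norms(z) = [2.26, 2.95, 1.5, 2.86, 1.97]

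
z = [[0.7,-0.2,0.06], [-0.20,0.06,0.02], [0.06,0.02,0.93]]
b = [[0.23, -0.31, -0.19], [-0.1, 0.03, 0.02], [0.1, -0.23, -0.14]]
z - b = [[0.47,  0.11,  0.25], [-0.1,  0.03,  0.00], [-0.04,  0.25,  1.07]]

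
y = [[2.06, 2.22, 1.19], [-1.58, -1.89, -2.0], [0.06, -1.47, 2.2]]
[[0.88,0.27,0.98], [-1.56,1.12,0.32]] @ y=[[1.44, 0.0, 2.66],[-4.96, -6.05, -3.39]]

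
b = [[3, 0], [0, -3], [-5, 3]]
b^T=[[3, 0, -5], [0, -3, 3]]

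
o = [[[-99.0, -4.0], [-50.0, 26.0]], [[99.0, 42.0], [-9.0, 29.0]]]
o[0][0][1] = -4.0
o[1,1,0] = -9.0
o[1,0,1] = 42.0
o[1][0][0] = 99.0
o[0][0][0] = -99.0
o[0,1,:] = [-50.0, 26.0]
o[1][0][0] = 99.0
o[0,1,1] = 26.0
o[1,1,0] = -9.0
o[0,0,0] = -99.0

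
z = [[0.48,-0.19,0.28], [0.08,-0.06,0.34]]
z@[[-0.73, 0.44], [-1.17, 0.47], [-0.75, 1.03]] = [[-0.34,0.41], [-0.24,0.36]]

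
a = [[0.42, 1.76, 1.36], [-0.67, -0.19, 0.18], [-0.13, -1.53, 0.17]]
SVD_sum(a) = [[0.41,1.97,0.91], [-0.04,-0.20,-0.09], [-0.25,-1.18,-0.54]] + [[-0.05, -0.2, 0.45],  [-0.03, -0.12, 0.28],  [-0.08, -0.31, 0.71]] + [[0.06, -0.01, 0.0], [-0.60, 0.13, -0.01], [0.2, -0.04, 0.00]]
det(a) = 1.62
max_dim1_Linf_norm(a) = 1.76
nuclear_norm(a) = 4.20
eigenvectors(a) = [[0.77+0.00j,0.77-0.00j,0.69+0.00j], [(0.04+0.43j),0.04-0.43j,-0.34+0.00j], [-0.41+0.23j,(-0.41-0.23j),(0.64+0j)]]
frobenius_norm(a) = 2.83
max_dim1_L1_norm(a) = 3.54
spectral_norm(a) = 2.58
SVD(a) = [[0.86, -0.51, -0.10], [-0.09, -0.32, 0.94], [-0.51, -0.8, -0.32]] @ diag([2.581610475206043, 0.9723896753254773, 0.6461003587886616]) @ [[0.19, 0.89, 0.41],  [0.11, 0.40, -0.91],  [-0.98, 0.21, -0.02]]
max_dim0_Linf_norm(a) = 1.76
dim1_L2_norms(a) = [2.26, 0.72, 1.54]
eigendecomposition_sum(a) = [[0.08+0.49j,1.01+0.37j,0.44-0.33j], [(-0.27+0.07j),(-0.16+0.58j),0.21+0.23j], [-0.19-0.24j,(-0.65+0.1j),(-0.14+0.31j)]] + [[(0.08-0.49j), (1.01-0.37j), 0.44+0.33j], [-0.27-0.07j, (-0.16-0.58j), 0.21-0.23j], [(-0.19+0.24j), (-0.65-0.1j), (-0.14-0.31j)]] + [[0.26+0.00j, (-0.25-0j), (0.47+0j)], [-0.13-0.00j, 0.12+0.00j, -0.23-0.00j], [0.25+0.00j, (-0.24-0j), (0.44+0j)]]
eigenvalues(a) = [(-0.22+1.38j), (-0.22-1.38j), (0.83+0j)]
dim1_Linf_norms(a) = [1.76, 0.67, 1.53]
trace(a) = 0.40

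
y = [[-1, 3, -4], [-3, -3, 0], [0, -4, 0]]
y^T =[[-1, -3, 0], [3, -3, -4], [-4, 0, 0]]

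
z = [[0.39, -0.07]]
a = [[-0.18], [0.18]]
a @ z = [[-0.07, 0.01], [0.07, -0.01]]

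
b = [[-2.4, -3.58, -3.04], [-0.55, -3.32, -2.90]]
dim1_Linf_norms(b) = [3.58, 3.32]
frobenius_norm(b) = 6.90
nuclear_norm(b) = 7.97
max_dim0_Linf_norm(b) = 3.58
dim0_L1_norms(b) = [2.95, 6.9, 5.94]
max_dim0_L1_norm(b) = 6.9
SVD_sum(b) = [[-1.69, -3.75, -3.22], [-1.41, -3.12, -2.68]] + [[-0.71, 0.17, 0.18], [0.86, -0.20, -0.22]]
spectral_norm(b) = 6.79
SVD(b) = [[-0.77, -0.64], [-0.64, 0.77]] @ diag([6.794545213167343, 1.1777331387987453]) @ [[0.32, 0.72, 0.62], [0.95, -0.22, -0.24]]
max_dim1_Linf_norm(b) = 3.58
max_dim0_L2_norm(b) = 4.88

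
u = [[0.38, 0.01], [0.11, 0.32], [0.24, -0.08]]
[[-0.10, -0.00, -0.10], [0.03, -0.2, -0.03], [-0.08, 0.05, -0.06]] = u @[[-0.26,0.01,-0.26], [0.17,-0.63,0.00]]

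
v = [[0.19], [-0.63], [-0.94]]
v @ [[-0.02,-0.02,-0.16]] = [[-0.00, -0.00, -0.03],[0.01, 0.01, 0.1],[0.02, 0.02, 0.15]]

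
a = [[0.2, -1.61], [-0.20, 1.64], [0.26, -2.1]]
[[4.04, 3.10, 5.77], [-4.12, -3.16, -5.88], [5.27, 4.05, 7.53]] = a @[[-0.33, -0.26, 0.94],[-2.55, -1.96, -3.47]]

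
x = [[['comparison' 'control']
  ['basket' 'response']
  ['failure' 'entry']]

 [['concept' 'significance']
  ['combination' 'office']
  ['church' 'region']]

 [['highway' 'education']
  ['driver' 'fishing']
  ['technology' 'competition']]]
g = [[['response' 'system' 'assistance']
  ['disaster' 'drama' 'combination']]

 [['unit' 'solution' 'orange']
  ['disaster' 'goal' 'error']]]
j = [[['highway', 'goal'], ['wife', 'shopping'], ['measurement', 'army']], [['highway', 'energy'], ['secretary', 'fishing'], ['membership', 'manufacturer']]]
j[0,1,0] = 'wife'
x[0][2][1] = 'entry'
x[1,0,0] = 'concept'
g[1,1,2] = 'error'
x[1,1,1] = 'office'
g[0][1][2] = 'combination'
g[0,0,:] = ['response', 'system', 'assistance']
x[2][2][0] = 'technology'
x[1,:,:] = [['concept', 'significance'], ['combination', 'office'], ['church', 'region']]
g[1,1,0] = 'disaster'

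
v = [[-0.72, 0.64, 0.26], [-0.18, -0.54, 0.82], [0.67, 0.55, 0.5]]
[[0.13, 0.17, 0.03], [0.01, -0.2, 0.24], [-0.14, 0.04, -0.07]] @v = [[-0.1, 0.01, 0.19],[0.19, 0.25, -0.04],[0.05, -0.15, -0.04]]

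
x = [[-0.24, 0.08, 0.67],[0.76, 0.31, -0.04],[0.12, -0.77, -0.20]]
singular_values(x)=[0.9, 0.89, 0.48]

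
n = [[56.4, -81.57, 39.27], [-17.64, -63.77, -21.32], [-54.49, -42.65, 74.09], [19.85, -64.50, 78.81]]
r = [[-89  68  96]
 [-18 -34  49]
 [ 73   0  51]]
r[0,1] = 68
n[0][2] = 39.27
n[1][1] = -63.77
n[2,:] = [-54.49, -42.65, 74.09]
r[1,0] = -18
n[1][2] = -21.32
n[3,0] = 19.85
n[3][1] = -64.5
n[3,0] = 19.85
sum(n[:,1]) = -252.49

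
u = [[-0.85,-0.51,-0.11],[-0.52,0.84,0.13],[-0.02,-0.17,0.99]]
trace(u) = 0.98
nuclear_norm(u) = 3.00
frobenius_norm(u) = 1.73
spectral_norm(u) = 1.01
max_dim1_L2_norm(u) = 1.0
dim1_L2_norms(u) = [1.0, 1.0, 1.0]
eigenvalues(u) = [(-1+0j), (0.99+0.16j), (0.99-0.16j)]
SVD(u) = [[-0.28, -0.78, -0.56],[-0.18, 0.62, -0.77],[0.94, -0.12, -0.31]] @ diag([1.0058055322185218, 0.9972339218296643, 0.9954294231691377]) @ [[0.31, -0.16, 0.94], [0.34, 0.94, 0.05], [0.89, -0.30, -0.35]]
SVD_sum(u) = [[-0.09, 0.05, -0.27], [-0.05, 0.03, -0.17], [0.29, -0.15, 0.89]] + [[-0.26, -0.73, -0.04],[0.21, 0.58, 0.03],[-0.04, -0.11, -0.01]] + [[-0.5,  0.17,  0.19], [-0.68,  0.23,  0.26], [-0.27,  0.09,  0.11]]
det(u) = -1.00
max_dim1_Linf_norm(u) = 0.99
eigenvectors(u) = [[-0.96+0.00j, -0.03+0.19j, (-0.03-0.19j)], [(-0.27+0j), (0.01-0.68j), (0.01+0.68j)], [(-0.03+0j), 0.71+0.00j, (0.71-0j)]]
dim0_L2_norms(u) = [1.0, 1.0, 1.0]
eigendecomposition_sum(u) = [[(-0.92-0j), (-0.26+0j), (-0.03+0j)], [-0.26-0.00j, -0.07+0.00j, -0.01+0.00j], [(-0.03-0j), (-0.01+0j), (-0+0j)]] + [[0.04+0.01j, -0.13-0.04j, (-0.04+0.13j)], [-0.13-0.01j, (0.46+0.08j), 0.07-0.47j], [0.01-0.14j, (-0.08+0.48j), 0.50+0.07j]] + [[(0.04-0.01j), (-0.13+0.04j), (-0.04-0.13j)], [(-0.13+0.01j), 0.46-0.08j, (0.07+0.47j)], [0.01+0.14j, (-0.08-0.48j), 0.50-0.07j]]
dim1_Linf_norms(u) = [0.85, 0.84, 0.99]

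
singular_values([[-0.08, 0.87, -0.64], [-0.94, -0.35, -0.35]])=[1.08, 1.06]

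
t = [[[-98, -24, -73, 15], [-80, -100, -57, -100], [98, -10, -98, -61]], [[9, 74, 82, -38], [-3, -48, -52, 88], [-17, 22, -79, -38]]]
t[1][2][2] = -79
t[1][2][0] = -17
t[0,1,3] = -100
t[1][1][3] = 88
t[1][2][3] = -38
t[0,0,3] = 15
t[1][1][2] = -52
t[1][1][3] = 88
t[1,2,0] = -17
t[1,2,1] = 22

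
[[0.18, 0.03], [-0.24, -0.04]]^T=[[0.18, -0.24], [0.03, -0.04]]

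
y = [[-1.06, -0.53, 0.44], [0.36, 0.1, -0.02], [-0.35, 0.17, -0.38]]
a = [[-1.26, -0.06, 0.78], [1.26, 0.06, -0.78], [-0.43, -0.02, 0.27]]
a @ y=[[1.04, 0.79, -0.85],[-1.04, -0.79, 0.85],[0.35, 0.27, -0.29]]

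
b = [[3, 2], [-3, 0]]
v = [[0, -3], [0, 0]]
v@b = [[9, 0], [0, 0]]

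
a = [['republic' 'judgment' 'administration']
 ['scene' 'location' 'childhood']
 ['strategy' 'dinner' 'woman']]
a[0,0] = 'republic'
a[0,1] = 'judgment'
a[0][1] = 'judgment'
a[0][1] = 'judgment'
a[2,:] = ['strategy', 'dinner', 'woman']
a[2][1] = 'dinner'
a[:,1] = ['judgment', 'location', 'dinner']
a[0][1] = 'judgment'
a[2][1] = 'dinner'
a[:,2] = ['administration', 'childhood', 'woman']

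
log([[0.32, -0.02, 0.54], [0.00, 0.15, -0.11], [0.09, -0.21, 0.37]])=[[-1.55,1.54,2.41],[0.15,-2.50,-0.78],[0.41,-1.46,-1.67]]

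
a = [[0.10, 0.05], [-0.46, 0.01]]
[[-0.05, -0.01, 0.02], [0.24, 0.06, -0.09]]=a @ [[-0.53, -0.12, 0.19], [0.01, 0.0, -0.0]]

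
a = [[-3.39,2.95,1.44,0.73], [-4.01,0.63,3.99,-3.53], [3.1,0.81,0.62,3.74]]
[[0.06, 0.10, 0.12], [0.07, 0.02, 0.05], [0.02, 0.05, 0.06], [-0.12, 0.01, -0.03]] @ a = [[-0.23, 0.34, 0.56, 0.14], [-0.16, 0.26, 0.21, 0.17], [-0.08, 0.14, 0.27, 0.06], [0.27, -0.37, -0.15, -0.24]]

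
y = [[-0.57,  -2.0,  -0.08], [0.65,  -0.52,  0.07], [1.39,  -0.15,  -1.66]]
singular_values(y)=[2.23, 2.09, 0.62]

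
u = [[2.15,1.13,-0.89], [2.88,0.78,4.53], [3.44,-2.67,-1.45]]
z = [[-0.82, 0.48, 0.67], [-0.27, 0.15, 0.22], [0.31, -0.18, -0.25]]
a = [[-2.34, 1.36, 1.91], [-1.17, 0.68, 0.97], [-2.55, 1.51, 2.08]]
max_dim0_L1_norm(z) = 1.4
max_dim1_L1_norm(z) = 1.97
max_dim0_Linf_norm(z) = 0.82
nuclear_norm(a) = 5.21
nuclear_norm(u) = 12.35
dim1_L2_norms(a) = [3.31, 1.66, 3.62]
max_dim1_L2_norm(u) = 5.42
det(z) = 0.00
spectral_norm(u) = 5.51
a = u @ z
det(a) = 0.00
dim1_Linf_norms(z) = [0.82, 0.27, 0.31]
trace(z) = -0.92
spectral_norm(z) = 1.30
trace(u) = 1.48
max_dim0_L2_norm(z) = 0.92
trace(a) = 0.42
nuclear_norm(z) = 1.31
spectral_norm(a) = 5.18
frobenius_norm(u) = 7.56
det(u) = 55.13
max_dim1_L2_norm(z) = 1.16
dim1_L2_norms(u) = [2.59, 5.42, 4.59]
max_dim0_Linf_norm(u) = 4.53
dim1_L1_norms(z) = [1.97, 0.64, 0.74]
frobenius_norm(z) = 1.30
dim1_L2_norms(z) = [1.16, 0.38, 0.44]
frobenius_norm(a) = 5.18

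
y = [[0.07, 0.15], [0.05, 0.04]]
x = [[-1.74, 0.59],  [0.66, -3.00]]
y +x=[[-1.67, 0.74], [0.71, -2.96]]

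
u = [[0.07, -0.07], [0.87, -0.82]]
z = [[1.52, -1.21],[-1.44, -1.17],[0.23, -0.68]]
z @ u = [[-0.95, 0.89], [-1.12, 1.06], [-0.58, 0.54]]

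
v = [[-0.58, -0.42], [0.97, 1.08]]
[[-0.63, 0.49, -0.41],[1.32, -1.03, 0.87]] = v@[[0.57, -0.45, 0.38], [0.71, -0.55, 0.46]]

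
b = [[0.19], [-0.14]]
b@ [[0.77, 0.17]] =[[0.15, 0.03], [-0.11, -0.02]]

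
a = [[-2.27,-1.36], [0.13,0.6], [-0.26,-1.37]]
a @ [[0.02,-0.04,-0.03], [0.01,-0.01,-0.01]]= [[-0.06,0.1,0.08], [0.01,-0.01,-0.01], [-0.02,0.02,0.02]]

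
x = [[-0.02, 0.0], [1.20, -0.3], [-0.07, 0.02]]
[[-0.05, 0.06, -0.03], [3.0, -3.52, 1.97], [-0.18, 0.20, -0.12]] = x@[[2.35,  -3.01,  1.54], [-0.61,  -0.30,  -0.42]]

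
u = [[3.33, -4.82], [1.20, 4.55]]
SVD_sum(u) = [[1.63, -5.34], [-1.17, 3.83]] + [[1.70, 0.52], [2.37, 0.72]]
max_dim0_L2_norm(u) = 6.63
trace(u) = 7.88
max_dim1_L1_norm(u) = 8.15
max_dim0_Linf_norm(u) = 4.82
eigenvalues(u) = [(3.94+2.33j), (3.94-2.33j)]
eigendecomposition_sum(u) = [[1.66+1.68j, (-2.41+4.08j)], [(0.6-1.02j), 2.28+0.65j]] + [[(1.66-1.68j), -2.41-4.08j], [0.60+1.02j, (2.28-0.65j)]]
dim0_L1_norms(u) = [4.53, 9.37]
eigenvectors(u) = [[(0.89+0j), 0.89-0.00j],[-0.11-0.43j, (-0.11+0.43j)]]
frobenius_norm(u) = 7.51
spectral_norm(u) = 6.87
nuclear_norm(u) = 9.92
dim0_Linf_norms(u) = [3.33, 4.82]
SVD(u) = [[-0.81,0.58],  [0.58,0.81]] @ diag([6.868221414003209, 3.0481690583410503]) @ [[-0.29, 0.96], [0.96, 0.29]]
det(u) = 20.94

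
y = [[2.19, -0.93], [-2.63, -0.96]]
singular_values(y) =[3.43, 1.33]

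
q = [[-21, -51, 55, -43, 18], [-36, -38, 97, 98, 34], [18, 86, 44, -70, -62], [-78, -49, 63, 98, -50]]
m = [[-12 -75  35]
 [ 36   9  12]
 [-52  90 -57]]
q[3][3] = 98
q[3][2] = 63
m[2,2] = -57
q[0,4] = 18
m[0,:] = [-12, -75, 35]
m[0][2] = 35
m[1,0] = 36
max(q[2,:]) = 86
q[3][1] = -49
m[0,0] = -12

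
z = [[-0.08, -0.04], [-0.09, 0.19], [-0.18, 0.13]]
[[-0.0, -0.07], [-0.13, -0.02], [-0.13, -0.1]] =z @ [[0.31, 0.76], [-0.56, 0.26]]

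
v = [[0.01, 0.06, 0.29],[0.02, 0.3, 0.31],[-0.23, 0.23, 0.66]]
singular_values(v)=[0.87, 0.2, 0.1]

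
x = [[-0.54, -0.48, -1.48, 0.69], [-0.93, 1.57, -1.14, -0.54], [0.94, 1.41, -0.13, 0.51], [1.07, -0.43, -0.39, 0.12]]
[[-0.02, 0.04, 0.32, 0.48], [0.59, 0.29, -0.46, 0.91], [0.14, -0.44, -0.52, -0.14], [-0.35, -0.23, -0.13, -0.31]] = x @ [[-0.22,-0.23,-0.24,-0.33],[0.25,-0.07,-0.29,0.13],[0.01,-0.04,0.08,-0.3],[-0.01,-0.26,0.25,-0.11]]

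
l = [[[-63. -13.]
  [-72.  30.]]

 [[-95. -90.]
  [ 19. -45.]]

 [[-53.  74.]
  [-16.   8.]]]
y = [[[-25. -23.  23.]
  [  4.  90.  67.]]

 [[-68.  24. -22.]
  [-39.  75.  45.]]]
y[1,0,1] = 24.0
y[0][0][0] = -25.0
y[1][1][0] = -39.0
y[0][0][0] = -25.0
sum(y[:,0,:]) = -91.0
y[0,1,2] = 67.0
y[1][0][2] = -22.0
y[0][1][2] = 67.0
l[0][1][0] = -72.0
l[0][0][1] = -13.0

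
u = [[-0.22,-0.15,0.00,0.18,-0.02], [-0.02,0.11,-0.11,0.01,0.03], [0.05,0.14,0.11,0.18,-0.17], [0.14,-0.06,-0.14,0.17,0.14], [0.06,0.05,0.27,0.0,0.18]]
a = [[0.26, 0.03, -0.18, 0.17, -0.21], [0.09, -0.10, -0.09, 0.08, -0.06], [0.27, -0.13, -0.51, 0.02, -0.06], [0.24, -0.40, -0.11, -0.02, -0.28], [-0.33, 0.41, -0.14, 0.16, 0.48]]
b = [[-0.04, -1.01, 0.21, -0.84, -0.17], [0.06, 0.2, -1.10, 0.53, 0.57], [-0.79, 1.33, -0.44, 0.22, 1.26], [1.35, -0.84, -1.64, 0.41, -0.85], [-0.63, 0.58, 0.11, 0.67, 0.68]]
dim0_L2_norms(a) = [0.56, 0.6, 0.58, 0.25, 0.6]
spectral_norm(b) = 3.04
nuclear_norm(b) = 6.83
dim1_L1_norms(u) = [0.57, 0.28, 0.65, 0.65, 0.56]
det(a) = 0.00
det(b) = -0.18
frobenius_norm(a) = 1.19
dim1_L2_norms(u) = [0.32, 0.16, 0.31, 0.3, 0.33]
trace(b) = 0.81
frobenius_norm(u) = 0.65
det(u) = -0.00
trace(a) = 0.11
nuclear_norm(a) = 2.00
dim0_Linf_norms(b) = [1.35, 1.33, 1.64, 0.84, 1.26]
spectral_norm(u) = 0.37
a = u @ b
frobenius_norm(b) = 3.96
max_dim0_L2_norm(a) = 0.6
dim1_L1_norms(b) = [2.27, 2.46, 4.04, 5.09, 2.67]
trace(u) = 0.35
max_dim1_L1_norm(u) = 0.65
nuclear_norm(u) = 1.40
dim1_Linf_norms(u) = [0.22, 0.11, 0.18, 0.17, 0.27]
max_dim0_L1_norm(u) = 0.63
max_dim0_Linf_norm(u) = 0.27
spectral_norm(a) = 0.99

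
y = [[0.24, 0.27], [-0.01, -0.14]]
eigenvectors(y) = [[1.0, -0.59], [-0.03, 0.81]]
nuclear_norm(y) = 0.46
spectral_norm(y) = 0.38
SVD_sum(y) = [[0.22, 0.29], [-0.07, -0.09]] + [[0.02,-0.02], [0.06,-0.05]]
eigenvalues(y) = [0.23, -0.13]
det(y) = -0.03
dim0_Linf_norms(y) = [0.24, 0.27]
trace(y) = 0.10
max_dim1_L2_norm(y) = 0.36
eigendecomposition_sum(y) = [[0.24, 0.17], [-0.01, -0.00]] + [[0.00, 0.1], [-0.00, -0.14]]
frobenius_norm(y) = 0.39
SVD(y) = [[-0.95, 0.31], [0.31, 0.95]] @ diag([0.37887797613761176, 0.08155660119124174]) @ [[-0.61, -0.79],[0.79, -0.61]]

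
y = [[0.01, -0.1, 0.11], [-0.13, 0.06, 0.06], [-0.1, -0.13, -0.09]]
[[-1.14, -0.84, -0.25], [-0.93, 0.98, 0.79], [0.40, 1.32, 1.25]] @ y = [[0.12, 0.10, -0.15], [-0.22, 0.05, -0.11], [-0.29, -0.12, 0.01]]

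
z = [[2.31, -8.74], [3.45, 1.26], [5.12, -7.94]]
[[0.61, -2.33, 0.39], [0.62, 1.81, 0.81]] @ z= [[-4.63, -11.36], [11.82, -9.57]]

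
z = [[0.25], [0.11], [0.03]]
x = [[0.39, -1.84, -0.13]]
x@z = [[-0.11]]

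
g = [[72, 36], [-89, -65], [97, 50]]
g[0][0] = 72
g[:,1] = [36, -65, 50]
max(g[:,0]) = 97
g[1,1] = -65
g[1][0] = -89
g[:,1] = [36, -65, 50]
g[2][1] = 50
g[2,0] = 97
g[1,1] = -65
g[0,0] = 72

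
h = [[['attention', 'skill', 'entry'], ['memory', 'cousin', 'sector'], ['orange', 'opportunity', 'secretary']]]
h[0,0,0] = 'attention'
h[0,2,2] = 'secretary'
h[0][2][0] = 'orange'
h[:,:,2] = [['entry', 'sector', 'secretary']]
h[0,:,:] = [['attention', 'skill', 'entry'], ['memory', 'cousin', 'sector'], ['orange', 'opportunity', 'secretary']]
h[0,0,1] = 'skill'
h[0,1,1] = 'cousin'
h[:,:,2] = [['entry', 'sector', 'secretary']]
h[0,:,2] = ['entry', 'sector', 'secretary']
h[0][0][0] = 'attention'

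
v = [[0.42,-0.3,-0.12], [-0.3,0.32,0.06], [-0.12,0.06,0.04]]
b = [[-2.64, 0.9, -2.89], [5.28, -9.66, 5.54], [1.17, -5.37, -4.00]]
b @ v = [[-1.03, 0.91, 0.26], [4.45, -4.34, -0.99], [2.58, -2.31, -0.62]]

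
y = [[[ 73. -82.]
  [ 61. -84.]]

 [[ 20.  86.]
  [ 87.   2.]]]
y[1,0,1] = 86.0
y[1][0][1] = 86.0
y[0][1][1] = -84.0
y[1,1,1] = 2.0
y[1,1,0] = 87.0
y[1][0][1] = 86.0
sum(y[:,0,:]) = 97.0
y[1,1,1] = 2.0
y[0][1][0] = 61.0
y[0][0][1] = -82.0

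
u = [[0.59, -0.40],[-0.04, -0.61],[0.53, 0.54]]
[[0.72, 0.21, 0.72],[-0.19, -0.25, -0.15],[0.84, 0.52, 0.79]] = u @ [[1.37, 0.61, 1.33], [0.22, 0.37, 0.16]]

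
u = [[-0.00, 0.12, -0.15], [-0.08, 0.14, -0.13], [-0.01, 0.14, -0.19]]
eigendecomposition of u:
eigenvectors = [[(-0.39+0.28j),  -0.39-0.28j,  0.44+0.00j], [(-0.74+0j),  (-0.74-0j),  0.57+0.00j], [(-0.46+0.09j),  -0.46-0.09j,  (0.7+0j)]]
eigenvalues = [(0.02+0.05j), (0.02-0.05j), (-0.08+0j)]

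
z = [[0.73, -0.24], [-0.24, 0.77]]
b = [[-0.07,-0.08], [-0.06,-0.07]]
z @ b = [[-0.04, -0.04],[-0.03, -0.03]]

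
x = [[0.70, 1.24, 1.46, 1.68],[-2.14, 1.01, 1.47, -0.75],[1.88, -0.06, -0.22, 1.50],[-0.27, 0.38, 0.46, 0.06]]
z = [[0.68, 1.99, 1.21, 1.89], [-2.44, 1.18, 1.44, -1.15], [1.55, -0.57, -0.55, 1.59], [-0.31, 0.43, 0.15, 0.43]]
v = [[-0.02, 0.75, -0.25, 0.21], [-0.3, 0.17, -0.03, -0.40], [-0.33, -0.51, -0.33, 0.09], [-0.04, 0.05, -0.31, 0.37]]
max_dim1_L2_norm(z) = 3.28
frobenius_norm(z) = 5.12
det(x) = -0.00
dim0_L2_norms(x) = [2.95, 1.64, 2.13, 2.37]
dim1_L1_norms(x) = [5.08, 5.37, 3.66, 1.17]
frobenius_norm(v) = 1.29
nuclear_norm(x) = 6.58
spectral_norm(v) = 0.94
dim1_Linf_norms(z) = [1.99, 2.44, 1.59, 0.43]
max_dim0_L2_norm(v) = 0.92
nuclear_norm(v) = 2.19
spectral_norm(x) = 3.65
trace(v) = 0.19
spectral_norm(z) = 3.99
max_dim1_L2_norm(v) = 0.82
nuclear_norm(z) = 7.89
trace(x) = 1.55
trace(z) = 1.74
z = x + v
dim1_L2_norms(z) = [3.08, 3.28, 2.36, 0.7]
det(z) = 1.47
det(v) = 0.00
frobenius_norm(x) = 4.64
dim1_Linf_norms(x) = [1.68, 2.14, 1.88, 0.46]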